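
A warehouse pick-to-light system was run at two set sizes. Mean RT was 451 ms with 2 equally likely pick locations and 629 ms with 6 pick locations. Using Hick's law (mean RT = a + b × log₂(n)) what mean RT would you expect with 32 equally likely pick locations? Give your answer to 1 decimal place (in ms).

With log₂ n on the abscissa the relation is linear; from the two conditions:
  b = (629 − 451) / (log₂ 6 − log₂ 2) = 178 / (2.5850 − 1) = 112.305 ms/bit
  a = 451 − 112.305 × 1 = 338.695 ms
Then RT(32) = 338.695 + 112.305 × log₂ 32 = 338.695 + 112.305 × 5 ≈ 900.222 ms.

900.2 ms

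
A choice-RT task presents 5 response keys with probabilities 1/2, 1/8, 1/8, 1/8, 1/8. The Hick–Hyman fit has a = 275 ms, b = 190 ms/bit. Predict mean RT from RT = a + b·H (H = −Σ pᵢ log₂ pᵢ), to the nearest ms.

H = −Σ pᵢ log₂ pᵢ = 0.5·1 + 0.125·3 + 0.125·3 + 0.125·3 + 0.125·3 = 2.000 bits.
RT = 275 + 190 × 2.000 = 655.00 ms.

655 ms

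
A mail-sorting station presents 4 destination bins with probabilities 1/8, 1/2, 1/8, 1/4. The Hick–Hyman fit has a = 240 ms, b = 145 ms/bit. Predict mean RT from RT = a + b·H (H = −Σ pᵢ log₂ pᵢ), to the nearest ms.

Each term −pᵢ log₂ pᵢ: 0.125·3 + 0.5·1 + 0.125·3 + 0.25·2; summed, H = 1.750 bits.
Mean RT = a + bH = 240 + 145·1.750 = 493.75 ms.

494 ms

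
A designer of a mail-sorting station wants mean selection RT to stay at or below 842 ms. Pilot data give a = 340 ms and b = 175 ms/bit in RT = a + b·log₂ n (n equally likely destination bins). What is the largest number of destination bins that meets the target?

175·log₂ n ≤ 842 − 340 = 502, giving log₂ n ≤ 2.8686 and n ≤ 7.303. The largest whole number is 7.

7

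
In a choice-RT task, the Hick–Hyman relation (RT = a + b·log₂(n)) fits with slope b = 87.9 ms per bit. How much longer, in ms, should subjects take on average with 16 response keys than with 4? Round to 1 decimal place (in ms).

The intercept a cancels: ΔRT = b·(log₂ n₂ − log₂ n₁) = b·log₂(n₂/n₁).
log₂(16) − log₂(4) = log₂(16/4) = log₂(4) = 2.
ΔRT = 87.9 × 2.0000 = 175.800 ms.

175.8 ms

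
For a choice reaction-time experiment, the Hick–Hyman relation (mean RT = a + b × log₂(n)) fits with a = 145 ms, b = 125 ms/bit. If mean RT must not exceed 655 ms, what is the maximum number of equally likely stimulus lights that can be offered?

Set 145 + 125·log₂ n ≤ 655 → log₂ n ≤ (655 − 145)/125 = 4.0800.
So n ≤ 2^4.0800 = 16.912; the largest integer n is 16.

16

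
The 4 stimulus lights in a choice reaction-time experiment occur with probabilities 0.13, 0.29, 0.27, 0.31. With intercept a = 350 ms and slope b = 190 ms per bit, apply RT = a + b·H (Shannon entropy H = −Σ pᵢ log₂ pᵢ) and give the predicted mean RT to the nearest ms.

718 ms

Entropy contributions −pᵢ log₂ pᵢ: 0.3826, 0.5179, 0.5100, 0.5238; sum H = 1.9344 bits.
RT = a + bH = 350 + 190·1.9344 = 717.53 ms.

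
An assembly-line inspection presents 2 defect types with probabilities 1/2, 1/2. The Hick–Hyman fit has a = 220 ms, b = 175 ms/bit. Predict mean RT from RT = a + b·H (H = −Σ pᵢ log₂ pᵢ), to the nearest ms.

395 ms

H = −Σ pᵢ log₂ pᵢ = 0.5·1 + 0.5·1 = 1.000 bits.
RT = 220 + 175 × 1.000 = 395.00 ms.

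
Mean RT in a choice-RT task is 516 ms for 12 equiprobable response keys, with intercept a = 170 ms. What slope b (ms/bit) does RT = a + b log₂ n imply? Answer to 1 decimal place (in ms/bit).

96.5 ms/bit

12 alternatives carry log₂ 12 = 3.5850 bits; the choice cost is 516 − 170 = 346 ms, so b = 346/3.5850 = 96.514 ms/bit.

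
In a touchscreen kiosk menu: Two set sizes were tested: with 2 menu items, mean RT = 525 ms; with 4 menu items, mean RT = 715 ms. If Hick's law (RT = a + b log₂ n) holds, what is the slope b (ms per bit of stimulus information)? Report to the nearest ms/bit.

b = (RT₂ − RT₁)/(log₂ n₂ − log₂ n₁) = (715 − 525)/(2 − 1) = 190 ms/bit.

190 ms/bit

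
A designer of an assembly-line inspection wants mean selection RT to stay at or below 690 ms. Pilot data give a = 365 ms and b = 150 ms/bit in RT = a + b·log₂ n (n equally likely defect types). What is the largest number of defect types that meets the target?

4

Information budget: (690 − 365)/150 = 2.1667 bits, so n ≤ 2^2.1667 = 4.490 → at most 4.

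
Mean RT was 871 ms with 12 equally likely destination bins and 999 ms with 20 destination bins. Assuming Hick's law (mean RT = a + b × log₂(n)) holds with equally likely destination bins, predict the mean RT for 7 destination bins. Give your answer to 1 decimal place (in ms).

Fit slope and intercept:
  b = (999 − 871) / (log₂ 20 − log₂ 12) = 128 / (4.3219 − 3.5850) = 173.685 ms/bit
  a = 871 − 173.685 × 3.5850 = 248.345 ms
Then RT(7) = 248.345 + 173.685 × log₂ 7 = 248.345 + 173.685 × 2.8074 ≈ 735.941 ms.

735.9 ms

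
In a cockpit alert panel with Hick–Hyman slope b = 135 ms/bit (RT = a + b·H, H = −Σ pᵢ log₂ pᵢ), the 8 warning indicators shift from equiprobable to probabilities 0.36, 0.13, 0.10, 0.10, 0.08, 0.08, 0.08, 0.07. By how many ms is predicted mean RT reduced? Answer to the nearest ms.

38 ms

Equiprobable entropy H₀ = log₂ 8 = 3.0000 bits.
Skewed entropy H = −Σ pᵢ log₂ pᵢ = 2.7207 bits.
ΔRT = b·(H₀ − H) = 135 × 0.2793 = 37.70 ms.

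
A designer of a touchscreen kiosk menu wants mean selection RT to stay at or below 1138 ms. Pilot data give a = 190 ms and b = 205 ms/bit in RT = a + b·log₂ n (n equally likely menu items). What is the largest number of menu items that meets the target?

Information budget: (1138 − 190)/205 = 4.6244 bits, so n ≤ 2^4.6244 = 24.665 → at most 24.

24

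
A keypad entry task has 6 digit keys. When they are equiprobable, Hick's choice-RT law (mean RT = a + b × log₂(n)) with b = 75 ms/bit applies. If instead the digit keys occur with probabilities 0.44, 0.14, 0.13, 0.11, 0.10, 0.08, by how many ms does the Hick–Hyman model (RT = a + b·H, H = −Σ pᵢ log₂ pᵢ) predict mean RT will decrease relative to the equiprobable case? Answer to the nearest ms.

Equiprobable entropy H₀ = log₂ 6 = 2.5850 bits.
Skewed entropy H = −Σ pᵢ log₂ pᵢ = 2.2749 bits.
ΔRT = b·(H₀ − H) = 75 × 0.3101 = 23.26 ms.

23 ms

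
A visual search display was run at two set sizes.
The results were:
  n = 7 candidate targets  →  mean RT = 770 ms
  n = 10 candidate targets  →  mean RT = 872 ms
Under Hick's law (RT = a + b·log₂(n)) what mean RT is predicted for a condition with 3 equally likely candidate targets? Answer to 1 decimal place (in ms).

527.7 ms

RT is linear in log₂ n, so two points fix the line:
  b = (872 − 770) / (log₂ 10 − log₂ 7) = 102 / (3.3219 − 2.8074) = 198.223 ms/bit
  a = 770 − 198.223 × 2.8074 = 213.519 ms
Then RT(3) = 213.519 + 198.223 × log₂ 3 = 213.519 + 198.223 × 1.5850 ≈ 527.694 ms.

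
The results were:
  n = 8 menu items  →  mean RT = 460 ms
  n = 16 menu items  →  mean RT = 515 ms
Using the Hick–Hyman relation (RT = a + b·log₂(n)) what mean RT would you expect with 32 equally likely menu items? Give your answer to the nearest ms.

570 ms

Fit slope and intercept:
  b = (515 − 460) / (log₂ 16 − log₂ 8) = 55 / (4 − 3) = 55 ms/bit
  a = 460 − 55 × 3 = 295 ms
Then RT(32) = 295 + 55 × log₂ 32 = 295 + 55 × 5 ≈ 570.000 ms.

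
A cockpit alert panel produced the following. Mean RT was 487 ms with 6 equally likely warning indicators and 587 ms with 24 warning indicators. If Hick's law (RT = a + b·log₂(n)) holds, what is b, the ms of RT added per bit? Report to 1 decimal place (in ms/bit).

50.0 ms/bit

Slope: b = (587 − 487) / (log₂ 24 − log₂ 6) = 100/2.0000 = 50.000 ms/bit.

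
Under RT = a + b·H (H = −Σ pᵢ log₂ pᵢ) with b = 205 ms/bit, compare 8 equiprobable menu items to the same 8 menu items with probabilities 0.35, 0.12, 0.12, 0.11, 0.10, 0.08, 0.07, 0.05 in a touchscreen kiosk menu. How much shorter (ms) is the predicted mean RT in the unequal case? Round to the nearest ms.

57 ms

Equiprobable entropy H₀ = log₂ 8 = 3.0000 bits.
Skewed entropy H = −Σ pᵢ log₂ pᵢ = 2.7229 bits.
ΔRT = b·(H₀ − H) = 205 × 0.2771 = 56.81 ms.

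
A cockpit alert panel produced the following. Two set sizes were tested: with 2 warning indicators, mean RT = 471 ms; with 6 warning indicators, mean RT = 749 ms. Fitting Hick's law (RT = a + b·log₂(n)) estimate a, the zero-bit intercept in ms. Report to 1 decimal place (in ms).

295.6 ms

b = (RT₂ − RT₁)/(log₂ n₂ − log₂ n₁) = (749 − 471)/(2.5850 − 1) = 175.398 ms/bit.
a = RT₁ − b·log₂ n₁ = 471 − 175.398 × 1 = 295.602 ms.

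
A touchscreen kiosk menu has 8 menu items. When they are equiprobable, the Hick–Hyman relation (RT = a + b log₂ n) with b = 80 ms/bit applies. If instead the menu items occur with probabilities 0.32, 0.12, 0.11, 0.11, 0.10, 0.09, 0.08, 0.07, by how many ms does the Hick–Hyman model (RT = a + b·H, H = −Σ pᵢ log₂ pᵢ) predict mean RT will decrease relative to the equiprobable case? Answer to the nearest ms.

16 ms

The RT saving is b·ΔH. Equiprobable H₀ = log₂(8) = 3.0000 bits; with the given probabilities H = 2.7986 bits.
b·(H₀ − H) = 80 × (3.0000 − 2.7986) = 16.11 ms.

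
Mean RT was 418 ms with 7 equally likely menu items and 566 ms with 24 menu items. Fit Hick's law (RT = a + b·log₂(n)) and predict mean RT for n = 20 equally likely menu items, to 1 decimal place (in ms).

544.1 ms

Fit slope and intercept:
  b = (566 − 418) / (log₂ 24 − log₂ 7) = 148 / (4.5850 − 2.8074) = 83.258 ms/bit
  a = 418 − 83.258 × 2.8074 = 184.265 ms
Then RT(20) = 184.265 + 83.258 × log₂ 20 = 184.265 + 83.258 × 4.3219 ≈ 544.100 ms.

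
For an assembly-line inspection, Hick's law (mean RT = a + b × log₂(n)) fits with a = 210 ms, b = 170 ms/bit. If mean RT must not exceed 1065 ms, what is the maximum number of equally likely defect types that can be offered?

Information budget: (1065 − 210)/170 = 5.0294 bits, so n ≤ 2^5.0294 = 32.659 → at most 32.

32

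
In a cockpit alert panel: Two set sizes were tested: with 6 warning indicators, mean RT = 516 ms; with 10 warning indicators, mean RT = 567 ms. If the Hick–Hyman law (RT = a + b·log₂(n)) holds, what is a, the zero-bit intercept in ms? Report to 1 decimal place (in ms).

b = (RT₂ − RT₁)/(log₂ n₂ − log₂ n₁) = (567 − 516)/(3.3219 − 2.5850) = 69.203 ms/bit.
a = RT₁ − b·log₂ n₁ = 516 − 69.203 × 2.5850 = 337.114 ms.

337.1 ms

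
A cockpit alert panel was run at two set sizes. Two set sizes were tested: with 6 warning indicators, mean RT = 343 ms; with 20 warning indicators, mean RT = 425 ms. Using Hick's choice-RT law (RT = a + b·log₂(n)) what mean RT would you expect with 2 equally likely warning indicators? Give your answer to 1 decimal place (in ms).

Solve the two-equation system in a and b:
  b = (425 − 343) / (log₂ 20 − log₂ 6) = 82 / (4.3219 − 2.5850) = 47.209 ms/bit
  a = 343 − 47.209 × 2.5850 = 220.967 ms
Then RT(2) = 220.967 + 47.209 × log₂ 2 = 220.967 + 47.209 × 1 ≈ 268.176 ms.

268.2 ms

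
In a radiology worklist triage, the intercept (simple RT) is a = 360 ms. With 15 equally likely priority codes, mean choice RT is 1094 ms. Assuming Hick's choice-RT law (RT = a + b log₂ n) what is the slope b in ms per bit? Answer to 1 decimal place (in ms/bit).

b = (1094 − 360) / log₂(15) = 734 / 3.9069 = 187.873 ms/bit.

187.9 ms/bit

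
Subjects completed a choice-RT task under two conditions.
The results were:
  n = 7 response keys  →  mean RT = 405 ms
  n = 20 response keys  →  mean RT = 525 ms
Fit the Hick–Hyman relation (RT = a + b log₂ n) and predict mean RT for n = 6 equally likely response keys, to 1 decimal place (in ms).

RT is linear in log₂ n, so two points fix the line:
  b = (525 − 405) / (log₂ 20 − log₂ 7) = 120 / (4.3219 − 2.8074) = 79.230 ms/bit
  a = 405 − 79.230 × 2.8074 = 182.573 ms
Then RT(6) = 182.573 + 79.230 × log₂ 6 = 182.573 + 79.230 × 2.5850 ≈ 387.380 ms.

387.4 ms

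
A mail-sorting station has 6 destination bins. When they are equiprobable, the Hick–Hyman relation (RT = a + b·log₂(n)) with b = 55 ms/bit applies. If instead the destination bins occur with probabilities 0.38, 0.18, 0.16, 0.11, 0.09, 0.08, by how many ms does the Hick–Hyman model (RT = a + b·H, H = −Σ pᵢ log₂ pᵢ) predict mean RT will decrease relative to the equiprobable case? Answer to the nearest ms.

13 ms

The RT saving is b·ΔH. Equiprobable H₀ = log₂(6) = 2.5850 bits; with the given probabilities H = 2.3532 bits.
b·(H₀ − H) = 55 × (2.5850 − 2.3532) = 12.75 ms.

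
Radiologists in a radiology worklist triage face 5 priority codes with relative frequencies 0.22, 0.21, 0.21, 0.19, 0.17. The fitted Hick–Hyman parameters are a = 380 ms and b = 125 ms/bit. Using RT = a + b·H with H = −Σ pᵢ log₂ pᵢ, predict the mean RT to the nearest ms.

670 ms

H = 0.22·log₂(1/0.22) + 0.21·log₂(1/0.21) + 0.21·log₂(1/0.21) + 0.19·log₂(1/0.19) + 0.17·log₂(1/0.17) = 2.3160 bits.
RT = 380 + 125 × 2.3160 = 669.50 ms.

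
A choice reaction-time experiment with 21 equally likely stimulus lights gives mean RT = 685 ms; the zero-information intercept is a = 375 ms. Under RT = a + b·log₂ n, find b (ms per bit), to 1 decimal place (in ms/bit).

b = (685 − 375) / log₂(21) = 310 / 4.3923 = 70.578 ms/bit.

70.6 ms/bit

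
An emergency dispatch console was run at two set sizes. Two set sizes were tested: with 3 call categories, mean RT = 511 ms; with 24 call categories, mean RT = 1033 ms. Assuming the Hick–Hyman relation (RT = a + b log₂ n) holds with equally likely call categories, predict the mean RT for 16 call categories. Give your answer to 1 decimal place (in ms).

931.2 ms

RT is linear in log₂ n, so two points fix the line:
  b = (1033 − 511) / (log₂ 24 − log₂ 3) = 522 / (4.5850 − 1.5850) = 174.000 ms/bit
  a = 511 − 174.000 × 1.5850 = 235.217 ms
Then RT(16) = 235.217 + 174.000 × log₂ 16 = 235.217 + 174.000 × 4 ≈ 931.217 ms.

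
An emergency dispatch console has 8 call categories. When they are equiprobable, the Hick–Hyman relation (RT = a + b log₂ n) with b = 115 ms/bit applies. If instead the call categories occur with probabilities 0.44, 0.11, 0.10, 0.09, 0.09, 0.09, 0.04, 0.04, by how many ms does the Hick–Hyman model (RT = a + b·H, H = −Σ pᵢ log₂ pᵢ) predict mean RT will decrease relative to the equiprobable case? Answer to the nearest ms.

56 ms

The RT saving is b·ΔH. Equiprobable H₀ = log₂(8) = 3.0000 bits; with the given probabilities H = 2.5131 bits.
b·(H₀ − H) = 115 × (3.0000 − 2.5131) = 55.99 ms.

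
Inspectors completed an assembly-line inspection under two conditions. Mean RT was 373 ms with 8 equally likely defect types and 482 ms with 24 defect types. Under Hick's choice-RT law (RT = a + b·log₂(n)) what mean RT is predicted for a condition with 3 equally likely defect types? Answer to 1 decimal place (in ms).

With log₂ n on the abscissa the relation is linear; from the two conditions:
  b = (482 − 373) / (log₂ 24 − log₂ 8) = 109 / (4.5850 − 3) = 68.771 ms/bit
  a = 373 − 68.771 × 3 = 166.686 ms
Then RT(3) = 166.686 + 68.771 × log₂ 3 = 166.686 + 68.771 × 1.5850 ≈ 275.686 ms.

275.7 ms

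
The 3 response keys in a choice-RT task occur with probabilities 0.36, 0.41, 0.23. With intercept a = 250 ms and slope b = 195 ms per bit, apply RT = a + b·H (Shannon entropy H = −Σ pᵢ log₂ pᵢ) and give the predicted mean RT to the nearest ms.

Entropy contributions −pᵢ log₂ pᵢ: 0.5306, 0.5274, 0.4877; sum H = 1.5457 bits.
RT = a + bH = 250 + 195·1.5457 = 551.41 ms.

551 ms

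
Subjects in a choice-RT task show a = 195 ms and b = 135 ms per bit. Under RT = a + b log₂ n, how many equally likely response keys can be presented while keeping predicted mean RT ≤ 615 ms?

Set 195 + 135·log₂ n ≤ 615 → log₂ n ≤ (615 − 195)/135 = 3.1111.
So n ≤ 2^3.1111 = 8.640; the largest integer n is 8.

8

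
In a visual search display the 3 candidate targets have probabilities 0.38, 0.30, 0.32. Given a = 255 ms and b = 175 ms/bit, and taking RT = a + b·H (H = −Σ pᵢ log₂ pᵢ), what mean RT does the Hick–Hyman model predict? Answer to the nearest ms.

H = 0.38·log₂(1/0.38) + 0.30·log₂(1/0.30) + 0.32·log₂(1/0.32) = 1.5776 bits.
RT = 255 + 175 × 1.5776 = 531.08 ms.

531 ms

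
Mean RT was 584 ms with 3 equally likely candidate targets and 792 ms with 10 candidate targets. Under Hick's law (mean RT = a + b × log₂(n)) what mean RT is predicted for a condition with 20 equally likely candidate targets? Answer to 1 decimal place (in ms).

With log₂ n on the abscissa the relation is linear; from the two conditions:
  b = (792 − 584) / (log₂ 10 − log₂ 3) = 208 / (3.3219 − 1.5850) = 119.749 ms/bit
  a = 584 − 119.749 × 1.5850 = 394.202 ms
Then RT(20) = 394.202 + 119.749 × log₂ 20 = 394.202 + 119.749 × 4.3219 ≈ 911.749 ms.

911.7 ms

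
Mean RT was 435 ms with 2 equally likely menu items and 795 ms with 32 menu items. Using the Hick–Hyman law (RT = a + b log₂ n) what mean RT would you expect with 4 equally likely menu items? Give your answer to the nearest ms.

With log₂ n on the abscissa the relation is linear; from the two conditions:
  b = (795 − 435) / (log₂ 32 − log₂ 2) = 360 / (5 − 1) = 90 ms/bit
  a = 435 − 90 × 1 = 345 ms
Then RT(4) = 345 + 90 × log₂ 4 = 345 + 90 × 2 ≈ 525.000 ms.

525 ms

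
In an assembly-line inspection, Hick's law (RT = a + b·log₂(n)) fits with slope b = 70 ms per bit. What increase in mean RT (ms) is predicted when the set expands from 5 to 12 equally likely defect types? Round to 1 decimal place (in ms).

Only the slope matters, since a is common to both: ΔRT = b·log₂(n₂/n₁).
log₂(12) − log₂(5) = 3.5850 − 2.3219 = 1.2630.
ΔRT = 70 × 1.2630 = 88.412 ms.

88.4 ms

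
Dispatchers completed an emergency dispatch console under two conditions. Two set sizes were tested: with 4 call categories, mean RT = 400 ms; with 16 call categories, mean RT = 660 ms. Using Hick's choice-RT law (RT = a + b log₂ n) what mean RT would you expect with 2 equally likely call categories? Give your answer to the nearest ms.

270 ms

With log₂ n on the abscissa the relation is linear; from the two conditions:
  b = (660 − 400) / (log₂ 16 − log₂ 4) = 260 / (4 − 2) = 130 ms/bit
  a = 400 − 130 × 2 = 140 ms
Then RT(2) = 140 + 130 × log₂ 2 = 140 + 130 × 1 ≈ 270.000 ms.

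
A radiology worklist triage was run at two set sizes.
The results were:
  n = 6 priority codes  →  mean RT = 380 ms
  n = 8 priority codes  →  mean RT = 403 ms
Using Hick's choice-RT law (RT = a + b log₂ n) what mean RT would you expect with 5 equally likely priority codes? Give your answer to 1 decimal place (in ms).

Fit slope and intercept:
  b = (403 − 380) / (log₂ 8 − log₂ 6) = 23 / (3 − 2.5850) = 55.417 ms/bit
  a = 380 − 55.417 × 2.5850 = 236.750 ms
Then RT(5) = 236.750 + 55.417 × log₂ 5 = 236.750 + 55.417 × 2.3219 ≈ 365.424 ms.

365.4 ms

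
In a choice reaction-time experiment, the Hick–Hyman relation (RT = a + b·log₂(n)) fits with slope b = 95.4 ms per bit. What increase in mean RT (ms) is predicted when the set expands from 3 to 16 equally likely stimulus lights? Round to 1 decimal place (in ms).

230.4 ms

The intercept a cancels: ΔRT = b·(log₂ n₂ − log₂ n₁) = b·log₂(n₂/n₁).
log₂(16) − log₂(3) = 4 − 1.5850 = 2.4150.
ΔRT = 95.4 × 2.4150 = 230.395 ms.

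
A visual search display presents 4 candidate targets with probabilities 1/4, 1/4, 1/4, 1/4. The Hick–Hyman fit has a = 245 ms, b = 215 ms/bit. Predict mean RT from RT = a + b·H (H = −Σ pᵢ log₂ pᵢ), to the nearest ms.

675 ms

Each term −pᵢ log₂ pᵢ: 0.25·2 + 0.25·2 + 0.25·2 + 0.25·2; summed, H = 2.000 bits.
Mean RT = a + bH = 245 + 215·2.000 = 675.00 ms.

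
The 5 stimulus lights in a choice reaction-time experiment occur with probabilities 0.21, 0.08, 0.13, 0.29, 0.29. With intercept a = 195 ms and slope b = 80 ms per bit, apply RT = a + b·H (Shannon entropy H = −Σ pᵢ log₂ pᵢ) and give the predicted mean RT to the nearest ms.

Entropy contributions −pᵢ log₂ pᵢ: 0.4728, 0.2915, 0.3826, 0.5179, 0.5179; sum H = 2.1828 bits.
RT = a + bH = 195 + 80·2.1828 = 369.62 ms.

370 ms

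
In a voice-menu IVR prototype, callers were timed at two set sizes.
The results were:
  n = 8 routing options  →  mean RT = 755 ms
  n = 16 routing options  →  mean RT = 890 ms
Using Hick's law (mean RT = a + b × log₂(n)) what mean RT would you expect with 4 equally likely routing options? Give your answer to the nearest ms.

620 ms

Fit slope and intercept:
  b = (890 − 755) / (log₂ 16 − log₂ 8) = 135 / (4 − 3) = 135 ms/bit
  a = 755 − 135 × 3 = 350 ms
Then RT(4) = 350 + 135 × log₂ 4 = 350 + 135 × 2 ≈ 620.000 ms.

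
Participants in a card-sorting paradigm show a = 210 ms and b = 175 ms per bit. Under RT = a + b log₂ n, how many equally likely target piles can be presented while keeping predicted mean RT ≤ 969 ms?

Information budget: (969 − 210)/175 = 4.3371 bits, so n ≤ 2^4.3371 = 20.212 → at most 20.

20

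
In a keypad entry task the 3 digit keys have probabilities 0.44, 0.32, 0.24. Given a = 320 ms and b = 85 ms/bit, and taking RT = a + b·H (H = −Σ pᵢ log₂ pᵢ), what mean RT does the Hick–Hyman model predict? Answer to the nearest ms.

Entropy contributions −pᵢ log₂ pᵢ: 0.5211, 0.5260, 0.4941; sum H = 1.5413 bits.
RT = a + bH = 320 + 85·1.5413 = 451.01 ms.

451 ms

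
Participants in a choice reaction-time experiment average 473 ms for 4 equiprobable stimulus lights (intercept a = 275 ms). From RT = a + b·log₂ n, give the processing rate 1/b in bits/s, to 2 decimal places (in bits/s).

Choice component = 473 − 275 = 198 ms over log₂(4) = 2 bits.
b = 198 / 2 = 99.000 ms/bit, so 1/b = 10.101 bits/s.

10.10 bits/s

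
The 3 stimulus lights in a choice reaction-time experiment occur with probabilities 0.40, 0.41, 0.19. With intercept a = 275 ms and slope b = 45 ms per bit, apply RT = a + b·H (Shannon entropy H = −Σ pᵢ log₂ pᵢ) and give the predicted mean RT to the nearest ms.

Entropy contributions −pᵢ log₂ pᵢ: 0.5288, 0.5274, 0.4552; sum H = 1.5114 bits.
RT = a + bH = 275 + 45·1.5114 = 343.01 ms.

343 ms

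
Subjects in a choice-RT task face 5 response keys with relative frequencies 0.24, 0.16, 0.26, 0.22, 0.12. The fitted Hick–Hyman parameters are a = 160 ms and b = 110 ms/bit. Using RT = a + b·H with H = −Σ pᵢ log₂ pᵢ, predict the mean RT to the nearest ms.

Entropy contributions −pᵢ log₂ pᵢ: 0.4941, 0.4230, 0.5053, 0.4806, 0.3671; sum H = 2.2701 bits.
RT = a + bH = 160 + 110·2.2701 = 409.71 ms.

410 ms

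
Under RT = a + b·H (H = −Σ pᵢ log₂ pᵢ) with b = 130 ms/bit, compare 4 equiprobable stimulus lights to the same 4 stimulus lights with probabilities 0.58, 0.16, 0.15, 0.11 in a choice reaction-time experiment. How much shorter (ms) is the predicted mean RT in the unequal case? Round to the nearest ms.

47 ms

The RT saving is b·ΔH. Equiprobable H₀ = log₂(4) = 2.0000 bits; with the given probabilities H = 1.6397 bits.
b·(H₀ − H) = 130 × (2.0000 − 1.6397) = 46.84 ms.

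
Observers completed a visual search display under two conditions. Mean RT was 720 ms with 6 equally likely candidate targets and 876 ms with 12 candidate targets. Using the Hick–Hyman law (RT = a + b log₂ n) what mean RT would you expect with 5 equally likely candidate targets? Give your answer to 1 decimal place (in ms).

With log₂ n on the abscissa the relation is linear; from the two conditions:
  b = (876 − 720) / (log₂ 12 − log₂ 6) = 156 / (3.5850 − 2.5850) = 156.000 ms/bit
  a = 720 − 156.000 × 2.5850 = 316.746 ms
Then RT(5) = 316.746 + 156.000 × log₂ 5 = 316.746 + 156.000 × 2.3219 ≈ 678.967 ms.

679.0 ms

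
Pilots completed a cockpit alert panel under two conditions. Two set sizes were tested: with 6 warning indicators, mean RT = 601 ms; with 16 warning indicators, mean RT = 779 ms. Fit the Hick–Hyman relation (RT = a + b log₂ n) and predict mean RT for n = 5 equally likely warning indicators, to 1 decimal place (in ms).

567.9 ms

Solve the two-equation system in a and b:
  b = (779 − 601) / (log₂ 16 − log₂ 6) = 178 / (4 − 2.5850) = 125.792 ms/bit
  a = 601 − 125.792 × 2.5850 = 275.833 ms
Then RT(5) = 275.833 + 125.792 × log₂ 5 = 275.833 + 125.792 × 2.3219 ≈ 567.912 ms.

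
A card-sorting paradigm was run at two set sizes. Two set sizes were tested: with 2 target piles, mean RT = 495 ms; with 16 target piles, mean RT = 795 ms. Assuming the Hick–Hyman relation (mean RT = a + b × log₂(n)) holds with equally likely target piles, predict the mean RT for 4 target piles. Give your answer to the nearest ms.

Solve the two-equation system in a and b:
  b = (795 − 495) / (log₂ 16 − log₂ 2) = 300 / (4 − 1) = 100 ms/bit
  a = 495 − 100 × 1 = 395 ms
Then RT(4) = 395 + 100 × log₂ 4 = 395 + 100 × 2 ≈ 595.000 ms.

595 ms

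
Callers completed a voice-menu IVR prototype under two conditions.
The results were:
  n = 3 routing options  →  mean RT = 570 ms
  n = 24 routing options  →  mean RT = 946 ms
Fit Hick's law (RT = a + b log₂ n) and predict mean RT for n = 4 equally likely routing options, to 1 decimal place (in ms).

With log₂ n on the abscissa the relation is linear; from the two conditions:
  b = (946 − 570) / (log₂ 24 − log₂ 3) = 376 / (4.5850 − 1.5850) = 125.333 ms/bit
  a = 570 − 125.333 × 1.5850 = 371.351 ms
Then RT(4) = 371.351 + 125.333 × log₂ 4 = 371.351 + 125.333 × 2 ≈ 622.018 ms.

622.0 ms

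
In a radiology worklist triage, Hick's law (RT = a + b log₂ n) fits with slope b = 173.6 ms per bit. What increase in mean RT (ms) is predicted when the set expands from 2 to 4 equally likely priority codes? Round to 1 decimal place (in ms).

173.6 ms

ΔRT = (a + b log₂ n₂) − (a + b log₂ n₁) = b·(log₂ n₂ − log₂ n₁).
log₂(4) − log₂(2) = log₂(4/2) = log₂(2) = 1.
ΔRT = 173.6 × 1.0000 = 173.600 ms.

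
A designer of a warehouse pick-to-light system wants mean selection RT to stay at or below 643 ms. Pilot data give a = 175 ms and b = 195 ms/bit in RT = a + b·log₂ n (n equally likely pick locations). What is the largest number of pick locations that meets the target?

195·log₂ n ≤ 643 − 175 = 468, giving log₂ n ≤ 2.4000 and n ≤ 5.278. The largest whole number is 5.

5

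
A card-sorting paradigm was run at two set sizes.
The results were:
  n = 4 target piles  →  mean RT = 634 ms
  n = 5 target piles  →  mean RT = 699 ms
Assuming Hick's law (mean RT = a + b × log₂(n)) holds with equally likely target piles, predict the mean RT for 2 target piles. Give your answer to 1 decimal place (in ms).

432.1 ms

Fit slope and intercept:
  b = (699 − 634) / (log₂ 5 − log₂ 4) = 65 / (2.3219 − 2) = 201.908 ms/bit
  a = 634 − 201.908 × 2 = 230.183 ms
Then RT(2) = 230.183 + 201.908 × log₂ 2 = 230.183 + 201.908 × 1 ≈ 432.092 ms.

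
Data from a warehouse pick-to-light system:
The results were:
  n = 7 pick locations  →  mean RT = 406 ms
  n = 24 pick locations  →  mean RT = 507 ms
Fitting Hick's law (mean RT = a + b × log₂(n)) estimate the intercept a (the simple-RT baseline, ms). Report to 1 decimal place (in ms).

Slope: b = (507 − 406) / (log₂ 24 − log₂ 7) = 101/1.7776 = 56.818 ms/bit.
a = RT₁ − b·log₂ n₁ = 406 − 56.818 × 2.8074 = 246.492 ms.

246.5 ms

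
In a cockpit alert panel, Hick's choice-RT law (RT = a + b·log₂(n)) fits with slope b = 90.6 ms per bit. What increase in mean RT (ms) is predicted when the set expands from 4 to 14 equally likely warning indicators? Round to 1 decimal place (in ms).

163.7 ms

ΔRT = (a + b log₂ n₂) − (a + b log₂ n₁) = b·(log₂ n₂ − log₂ n₁).
log₂(14) − log₂(4) = 3.8074 − 2 = 1.8074.
ΔRT = 90.6 × 1.8074 = 163.746 ms.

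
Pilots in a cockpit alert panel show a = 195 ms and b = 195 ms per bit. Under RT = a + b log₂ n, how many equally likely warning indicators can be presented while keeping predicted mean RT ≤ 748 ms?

Set 195 + 195·log₂ n ≤ 748 → log₂ n ≤ (748 − 195)/195 = 2.8359.
So n ≤ 2^2.8359 = 7.140; the largest integer n is 7.

7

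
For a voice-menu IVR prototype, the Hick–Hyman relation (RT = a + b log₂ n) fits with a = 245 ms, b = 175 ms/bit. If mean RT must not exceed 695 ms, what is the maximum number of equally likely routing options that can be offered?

Set 245 + 175·log₂ n ≤ 695 → log₂ n ≤ (695 − 245)/175 = 2.5714.
So n ≤ 2^2.5714 = 5.944; the largest integer n is 5.

5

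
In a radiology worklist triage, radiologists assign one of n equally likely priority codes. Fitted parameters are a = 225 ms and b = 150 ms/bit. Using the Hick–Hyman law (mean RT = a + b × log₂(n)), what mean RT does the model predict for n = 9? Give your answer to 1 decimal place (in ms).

log₂(9) = 3.1699 bits, so RT = 225 + 150 × 3.1699 ≈ 700.489 ms.

700.5 ms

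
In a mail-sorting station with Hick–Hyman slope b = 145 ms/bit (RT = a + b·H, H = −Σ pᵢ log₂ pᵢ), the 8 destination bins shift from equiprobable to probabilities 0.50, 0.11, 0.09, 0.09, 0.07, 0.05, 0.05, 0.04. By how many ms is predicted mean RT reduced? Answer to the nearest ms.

Equiprobable entropy H₀ = log₂ 8 = 3.0000 bits.
Skewed entropy H = −Σ pᵢ log₂ pᵢ = 2.3621 bits.
ΔRT = b·(H₀ − H) = 145 × 0.6379 = 92.50 ms.

92 ms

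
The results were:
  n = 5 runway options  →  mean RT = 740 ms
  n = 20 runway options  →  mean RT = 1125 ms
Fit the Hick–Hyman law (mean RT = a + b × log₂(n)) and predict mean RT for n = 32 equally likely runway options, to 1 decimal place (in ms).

With log₂ n on the abscissa the relation is linear; from the two conditions:
  b = (1125 − 740) / (log₂ 20 − log₂ 5) = 385 / (4.3219 − 2.3219) = 192.500 ms/bit
  a = 740 − 192.500 × 2.3219 = 293.029 ms
Then RT(32) = 293.029 + 192.500 × log₂ 32 = 293.029 + 192.500 × 5 ≈ 1255.529 ms.

1255.5 ms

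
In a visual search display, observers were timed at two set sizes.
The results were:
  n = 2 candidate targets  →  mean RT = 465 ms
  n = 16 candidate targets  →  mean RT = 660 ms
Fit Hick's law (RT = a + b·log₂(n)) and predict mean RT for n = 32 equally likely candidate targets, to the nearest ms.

725 ms

Solve the two-equation system in a and b:
  b = (660 − 465) / (log₂ 16 − log₂ 2) = 195 / (4 − 1) = 65 ms/bit
  a = 465 − 65 × 1 = 400 ms
Then RT(32) = 400 + 65 × log₂ 32 = 400 + 65 × 5 ≈ 725.000 ms.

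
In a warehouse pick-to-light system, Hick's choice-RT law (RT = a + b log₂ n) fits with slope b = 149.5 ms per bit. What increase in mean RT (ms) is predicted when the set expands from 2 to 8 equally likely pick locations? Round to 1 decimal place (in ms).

299.0 ms

Only the slope matters, since a is common to both: ΔRT = b·log₂(n₂/n₁).
log₂(8) − log₂(2) = log₂(8/2) = log₂(4) = 2.
ΔRT = 149.5 × 2.0000 = 299.000 ms.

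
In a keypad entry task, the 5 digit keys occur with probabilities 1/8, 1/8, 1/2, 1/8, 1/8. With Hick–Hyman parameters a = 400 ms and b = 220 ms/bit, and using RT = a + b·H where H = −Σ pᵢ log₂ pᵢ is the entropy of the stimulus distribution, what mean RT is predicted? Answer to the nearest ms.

Each term −pᵢ log₂ pᵢ: 0.125·3 + 0.125·3 + 0.5·1 + 0.125·3 + 0.125·3; summed, H = 2.000 bits.
Mean RT = a + bH = 400 + 220·2.000 = 840.00 ms.

840 ms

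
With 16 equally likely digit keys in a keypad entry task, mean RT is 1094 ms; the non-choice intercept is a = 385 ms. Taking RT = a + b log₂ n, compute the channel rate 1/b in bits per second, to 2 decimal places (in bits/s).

b = (1094 − 385)/log₂ 16 = 709/4 = 177.250 ms per bit = 0.17725 s/bit; the reciprocal is 5.642 bits/s.

5.64 bits/s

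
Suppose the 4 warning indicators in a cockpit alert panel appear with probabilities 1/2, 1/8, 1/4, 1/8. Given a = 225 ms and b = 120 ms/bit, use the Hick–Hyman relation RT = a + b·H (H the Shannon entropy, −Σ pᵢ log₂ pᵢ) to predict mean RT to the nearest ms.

435 ms

Each term −pᵢ log₂ pᵢ: 0.5·1 + 0.125·3 + 0.25·2 + 0.125·3; summed, H = 1.750 bits.
Mean RT = a + bH = 225 + 120·1.750 = 435.00 ms.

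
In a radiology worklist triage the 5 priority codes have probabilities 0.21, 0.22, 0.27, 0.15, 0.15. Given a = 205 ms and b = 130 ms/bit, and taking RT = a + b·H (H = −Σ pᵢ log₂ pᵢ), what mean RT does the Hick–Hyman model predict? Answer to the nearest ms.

H = 0.21·log₂(1/0.21) + 0.22·log₂(1/0.22) + 0.27·log₂(1/0.27) + 0.15·log₂(1/0.15) + 0.15·log₂(1/0.15) = 2.2845 bits.
RT = 205 + 130 × 2.2845 = 501.99 ms.

502 ms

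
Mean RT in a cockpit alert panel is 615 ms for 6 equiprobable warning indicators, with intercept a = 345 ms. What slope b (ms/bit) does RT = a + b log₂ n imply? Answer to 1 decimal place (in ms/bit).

104.5 ms/bit

log₂(6) = 2.5850 bits.
b = (RT − a)/log₂ n = (615 − 345) / 2.5850 = 104.450 ms/bit.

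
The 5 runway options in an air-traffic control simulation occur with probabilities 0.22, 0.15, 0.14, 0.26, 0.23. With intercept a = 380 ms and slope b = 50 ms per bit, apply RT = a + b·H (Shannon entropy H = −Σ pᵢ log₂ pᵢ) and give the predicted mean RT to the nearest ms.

494 ms

H = 0.22·log₂(1/0.22) + 0.15·log₂(1/0.15) + 0.14·log₂(1/0.14) + 0.26·log₂(1/0.26) + 0.23·log₂(1/0.23) = 2.2812 bits.
RT = 380 + 50 × 2.2812 = 494.06 ms.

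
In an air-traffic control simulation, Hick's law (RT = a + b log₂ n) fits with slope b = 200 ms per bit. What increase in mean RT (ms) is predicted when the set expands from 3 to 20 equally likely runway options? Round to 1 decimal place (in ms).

547.4 ms

ΔRT = (a + b log₂ n₂) − (a + b log₂ n₁) = b·(log₂ n₂ − log₂ n₁).
log₂(20) − log₂(3) = 4.3219 − 1.5850 = 2.7370.
ΔRT = 200 × 2.7370 = 547.393 ms.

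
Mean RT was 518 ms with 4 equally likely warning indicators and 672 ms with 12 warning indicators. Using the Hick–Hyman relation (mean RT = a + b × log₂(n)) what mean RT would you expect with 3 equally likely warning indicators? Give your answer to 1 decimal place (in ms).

477.7 ms

Fit slope and intercept:
  b = (672 − 518) / (log₂ 12 − log₂ 4) = 154 / (3.5850 − 2) = 97.163 ms/bit
  a = 518 − 97.163 × 2 = 323.674 ms
Then RT(3) = 323.674 + 97.163 × log₂ 3 = 323.674 + 97.163 × 1.5850 ≈ 477.674 ms.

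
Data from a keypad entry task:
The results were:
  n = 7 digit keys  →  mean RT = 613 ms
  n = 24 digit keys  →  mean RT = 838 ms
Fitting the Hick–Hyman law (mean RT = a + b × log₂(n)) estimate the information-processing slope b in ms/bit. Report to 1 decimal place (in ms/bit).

126.6 ms/bit

Slope: b = (838 − 613) / (log₂ 24 − log₂ 7) = 225/1.7776 = 126.575 ms/bit.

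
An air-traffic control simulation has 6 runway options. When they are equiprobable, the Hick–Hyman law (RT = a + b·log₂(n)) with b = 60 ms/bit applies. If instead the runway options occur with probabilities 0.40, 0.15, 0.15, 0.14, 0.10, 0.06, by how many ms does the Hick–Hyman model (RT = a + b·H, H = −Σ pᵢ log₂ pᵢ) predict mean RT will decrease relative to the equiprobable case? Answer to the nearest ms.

16 ms

The RT saving is b·ΔH. Equiprobable H₀ = log₂(6) = 2.5850 bits; with the given probabilities H = 2.3227 bits.
b·(H₀ − H) = 60 × (2.5850 − 2.3227) = 15.74 ms.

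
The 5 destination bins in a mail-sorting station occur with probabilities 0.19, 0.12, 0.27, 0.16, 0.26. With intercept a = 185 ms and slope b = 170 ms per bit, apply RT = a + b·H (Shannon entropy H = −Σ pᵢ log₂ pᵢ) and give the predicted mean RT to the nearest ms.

569 ms

H = 0.19·log₂(1/0.19) + 0.12·log₂(1/0.12) + 0.27·log₂(1/0.27) + 0.16·log₂(1/0.16) + 0.26·log₂(1/0.26) = 2.2606 bits.
RT = 185 + 170 × 2.2606 = 569.31 ms.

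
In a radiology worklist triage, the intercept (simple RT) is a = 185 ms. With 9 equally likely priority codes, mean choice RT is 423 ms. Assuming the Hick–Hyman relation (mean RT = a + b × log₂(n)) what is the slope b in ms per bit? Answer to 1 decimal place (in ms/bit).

9 alternatives carry log₂ 9 = 3.1699 bits; the choice cost is 423 − 185 = 238 ms, so b = 238/3.1699 = 75.081 ms/bit.

75.1 ms/bit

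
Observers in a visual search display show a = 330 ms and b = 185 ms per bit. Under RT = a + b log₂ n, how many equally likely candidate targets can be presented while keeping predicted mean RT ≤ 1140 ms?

Information budget: (1140 − 330)/185 = 4.3784 bits, so n ≤ 2^4.3784 = 20.798 → at most 20.

20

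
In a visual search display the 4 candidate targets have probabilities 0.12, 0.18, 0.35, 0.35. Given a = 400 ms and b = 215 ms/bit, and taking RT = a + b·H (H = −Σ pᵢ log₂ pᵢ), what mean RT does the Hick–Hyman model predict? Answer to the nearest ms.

803 ms

H = 0.12·log₂(1/0.12) + 0.18·log₂(1/0.18) + 0.35·log₂(1/0.35) + 0.35·log₂(1/0.35) = 1.8726 bits.
RT = 400 + 215 × 1.8726 = 802.60 ms.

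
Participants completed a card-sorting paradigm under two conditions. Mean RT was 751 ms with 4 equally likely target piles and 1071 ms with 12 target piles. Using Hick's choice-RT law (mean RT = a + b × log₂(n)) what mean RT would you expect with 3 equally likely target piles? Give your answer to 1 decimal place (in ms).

667.2 ms

Fit slope and intercept:
  b = (1071 − 751) / (log₂ 12 − log₂ 4) = 320 / (3.5850 − 2) = 201.898 ms/bit
  a = 751 − 201.898 × 2 = 347.205 ms
Then RT(3) = 347.205 + 201.898 × log₂ 3 = 347.205 + 201.898 × 1.5850 ≈ 667.205 ms.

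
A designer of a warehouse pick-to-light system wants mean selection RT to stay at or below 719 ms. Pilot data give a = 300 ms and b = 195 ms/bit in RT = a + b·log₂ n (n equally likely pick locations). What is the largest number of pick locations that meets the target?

Set 300 + 195·log₂ n ≤ 719 → log₂ n ≤ (719 − 300)/195 = 2.1487.
So n ≤ 2^2.1487 = 4.434; the largest integer n is 4.

4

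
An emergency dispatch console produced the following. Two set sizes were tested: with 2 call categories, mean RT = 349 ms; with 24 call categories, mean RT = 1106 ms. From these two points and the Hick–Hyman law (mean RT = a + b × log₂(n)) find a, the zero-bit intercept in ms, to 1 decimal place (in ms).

Slope: b = (1106 − 349) / (log₂ 24 − log₂ 2) = 757/3.5850 = 211.160 ms/bit.
a = RT₁ − b·log₂ n₁ = 349 − 211.160 × 1 = 137.840 ms.

137.8 ms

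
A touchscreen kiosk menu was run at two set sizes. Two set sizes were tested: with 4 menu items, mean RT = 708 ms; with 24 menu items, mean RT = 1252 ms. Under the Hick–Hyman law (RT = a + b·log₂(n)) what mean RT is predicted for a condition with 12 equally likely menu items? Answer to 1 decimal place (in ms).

1041.6 ms

With log₂ n on the abscissa the relation is linear; from the two conditions:
  b = (1252 − 708) / (log₂ 24 − log₂ 4) = 544 / (4.5850 − 2) = 210.448 ms/bit
  a = 708 − 210.448 × 2 = 287.104 ms
Then RT(12) = 287.104 + 210.448 × log₂ 12 = 287.104 + 210.448 × 3.5850 ≈ 1041.552 ms.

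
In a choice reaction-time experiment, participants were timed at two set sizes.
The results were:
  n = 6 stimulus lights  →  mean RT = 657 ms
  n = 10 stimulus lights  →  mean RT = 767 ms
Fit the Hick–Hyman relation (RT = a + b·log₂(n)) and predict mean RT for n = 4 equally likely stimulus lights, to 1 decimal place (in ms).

569.7 ms

RT is linear in log₂ n, so two points fix the line:
  b = (767 − 657) / (log₂ 10 − log₂ 6) = 110 / (3.3219 − 2.5850) = 149.261 ms/bit
  a = 657 − 149.261 × 2.5850 = 271.167 ms
Then RT(4) = 271.167 + 149.261 × log₂ 4 = 271.167 + 149.261 × 2 ≈ 569.688 ms.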